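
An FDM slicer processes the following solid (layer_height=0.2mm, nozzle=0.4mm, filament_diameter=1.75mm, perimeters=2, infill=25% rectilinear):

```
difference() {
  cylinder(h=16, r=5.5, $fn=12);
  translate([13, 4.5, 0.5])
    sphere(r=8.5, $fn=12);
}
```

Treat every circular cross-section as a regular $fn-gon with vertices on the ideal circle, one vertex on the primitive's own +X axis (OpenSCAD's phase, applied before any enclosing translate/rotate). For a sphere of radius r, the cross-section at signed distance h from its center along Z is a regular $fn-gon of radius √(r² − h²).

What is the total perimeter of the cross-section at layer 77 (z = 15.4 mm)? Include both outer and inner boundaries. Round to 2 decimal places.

At z = 15.4 mm: the r=5.5 cylinder gives a regular 12-gon of circumradius 5.5 (constant along its height) (perimeter = 2·12·5.500·sin(180°/12) = 34.16 mm); the sphere at (13, 4.5) does not reach this height (|z−center|=14.900 > r=8.5); After the difference (first − rest): none of the subtracted shapes is present at this height, so the r=5.5 cylinder is unchanged — boundary = 34.16 mm. Overall, the cross-section is a single solid region. Total boundary length (outer) = 34.16 mm.

34.16 mm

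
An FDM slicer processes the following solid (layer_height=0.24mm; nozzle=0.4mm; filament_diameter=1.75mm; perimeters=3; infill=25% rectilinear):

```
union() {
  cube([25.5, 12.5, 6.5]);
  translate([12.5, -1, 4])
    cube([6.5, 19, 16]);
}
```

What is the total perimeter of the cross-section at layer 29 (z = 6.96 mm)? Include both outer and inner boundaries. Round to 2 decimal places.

51.00 mm

At z = 6.96 mm: the cube does not reach this height (z outside [0, 6.5]); the cube at (12.5, -1) is present — its section is the full 6.5×19 rectangle (perimeter 51.00 mm); Merging all regions: only the 6.5×19 cube at (12.5, -1) is present, so the union is just that shape — boundary = 51.00 mm. Overall, the cross-section is a single solid region. Total boundary length (outer) = 51.00 mm.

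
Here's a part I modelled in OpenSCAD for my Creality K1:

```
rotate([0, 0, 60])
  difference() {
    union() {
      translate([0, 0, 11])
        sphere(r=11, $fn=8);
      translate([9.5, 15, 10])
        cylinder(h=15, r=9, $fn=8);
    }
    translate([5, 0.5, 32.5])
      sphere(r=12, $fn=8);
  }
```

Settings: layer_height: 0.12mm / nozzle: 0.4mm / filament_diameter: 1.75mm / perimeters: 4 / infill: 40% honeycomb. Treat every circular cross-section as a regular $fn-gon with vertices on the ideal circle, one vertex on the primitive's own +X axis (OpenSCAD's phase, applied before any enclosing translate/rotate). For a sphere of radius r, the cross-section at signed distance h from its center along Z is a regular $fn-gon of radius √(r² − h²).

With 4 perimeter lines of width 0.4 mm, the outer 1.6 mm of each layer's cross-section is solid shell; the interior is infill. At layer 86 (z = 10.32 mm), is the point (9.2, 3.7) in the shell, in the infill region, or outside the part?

shell

At z = 10.32 mm: the sphere: section is a regular 8-gon, circumradius = √(r²−h²) = √(11²−0.68²) = 10.979; the r=9 cylinder at (9.5, 15) gives a regular 8-gon of circumradius 9 (constant along its height); Taking the union: the regions partially overlap (shared area 5.38 mm²), so overlapping operands fuse into one piece — 1 connected region; the sphere at (5, 0.5) is not intersected at this z (|z−center|=22.180 > r=12); After the difference (first − rest): none of the subtracted shapes is present at this height, so that combined region is unchanged — 1 connected region; (whole slice rotated 60° about Z — lengths, areas and connectivity unchanged). Overall, the cross-section is a single solid region. Undo the 60° rotation: the query point maps to (7.804, -6.117) in the un-rotated model frame. The nearest boundary edge runs (10.98, 0.00)→(7.76, -7.76); distance from the point to it = 0.59 mm. The point is inside the cross-section, 0.59 mm from the nearest boundary — within the 1.6 mm shell band (4 × 0.4).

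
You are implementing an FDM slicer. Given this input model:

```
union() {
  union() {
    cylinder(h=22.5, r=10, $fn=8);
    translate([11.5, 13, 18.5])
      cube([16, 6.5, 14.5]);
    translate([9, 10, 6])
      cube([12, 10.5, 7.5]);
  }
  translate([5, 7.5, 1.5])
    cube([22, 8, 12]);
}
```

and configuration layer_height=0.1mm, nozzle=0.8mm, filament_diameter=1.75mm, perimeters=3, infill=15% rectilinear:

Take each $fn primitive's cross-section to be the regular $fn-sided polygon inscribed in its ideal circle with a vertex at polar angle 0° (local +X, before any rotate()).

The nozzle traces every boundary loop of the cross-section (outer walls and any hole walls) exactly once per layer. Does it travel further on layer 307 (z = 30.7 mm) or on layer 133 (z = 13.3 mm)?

Layer 307 (z = 30.7): the cylinder is not intersected at this z (z outside [0, 22.5]); the cube at (11.5, 13) (footprint 16×6.5) is included at this height (perimeter 45.00 mm); the cube at (9, 10) is not intersected at this z (z outside [6, 13.5]); Combining (union): only the 16×6.5 cube at (11.5, 13) is present, so the union is just that shape — boundary = 45.00 mm; the cube at (5, 7.5) is not intersected at this z (z outside [1.5, 13.5]); Taking the union: only that combined region is present, so the union is just that shape — boundary = 45.00 mm. So its perimeter = 45.00 mm. Layer 133 (z = 13.3): the r=10 cylinder contributes a regular 8-gon of circumradius 10 (perimeter = 2·8·10.000·sin(180°/8) = 61.23 mm); the cube at (11.5, 13) is absent (z outside [18.5, 33]); the cube at (9, 10) is present — its section is the full 12×10.5 rectangle (perimeter 45.00 mm); Combining (union): the 2 present regions are separate (no shared area or edge), so areas and boundary lengths simply add and each stays a separate island — boundary = 106.23 mm; the cube at (5, 7.5) (footprint 22×8) is included at this height (perimeter 60.00 mm); Merging all regions: the regions partially overlap (shared area 66.22 mm²), so the edge portions inside another operand are dropped and the merged outline is re-measured after clipping — boundary = 128.64 mm. So its perimeter = 128.64 mm. Layer 133 is larger (128.64 vs 45.00 mm).

layer 133 (z = 13.3 mm)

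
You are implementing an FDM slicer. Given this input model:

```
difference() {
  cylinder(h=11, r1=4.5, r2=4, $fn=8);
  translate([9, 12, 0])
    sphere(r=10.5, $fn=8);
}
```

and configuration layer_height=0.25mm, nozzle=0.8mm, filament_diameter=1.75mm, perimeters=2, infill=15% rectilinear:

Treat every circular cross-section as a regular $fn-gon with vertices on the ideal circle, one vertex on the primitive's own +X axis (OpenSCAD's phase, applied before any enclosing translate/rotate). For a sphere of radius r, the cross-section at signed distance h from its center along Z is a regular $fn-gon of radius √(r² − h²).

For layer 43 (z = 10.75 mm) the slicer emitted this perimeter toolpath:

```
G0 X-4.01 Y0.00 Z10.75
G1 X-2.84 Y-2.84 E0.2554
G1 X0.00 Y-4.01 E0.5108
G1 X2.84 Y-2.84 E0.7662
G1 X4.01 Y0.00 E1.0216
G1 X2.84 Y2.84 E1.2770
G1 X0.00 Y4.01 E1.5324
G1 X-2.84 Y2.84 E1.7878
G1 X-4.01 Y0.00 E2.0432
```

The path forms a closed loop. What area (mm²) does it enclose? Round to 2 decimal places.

45.55 mm²

Apply the shoelace formula to the sequence of (X, Y) vertices; enclosed area = 45.55 mm².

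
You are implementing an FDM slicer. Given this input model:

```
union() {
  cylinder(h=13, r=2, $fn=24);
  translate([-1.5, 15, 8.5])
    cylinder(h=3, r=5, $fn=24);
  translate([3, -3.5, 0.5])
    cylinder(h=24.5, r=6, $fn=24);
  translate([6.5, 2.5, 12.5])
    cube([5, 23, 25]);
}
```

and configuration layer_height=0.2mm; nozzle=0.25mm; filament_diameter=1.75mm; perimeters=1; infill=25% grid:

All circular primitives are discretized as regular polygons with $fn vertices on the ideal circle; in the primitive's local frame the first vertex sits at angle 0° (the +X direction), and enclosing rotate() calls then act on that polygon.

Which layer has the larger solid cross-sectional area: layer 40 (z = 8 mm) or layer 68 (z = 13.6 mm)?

Layer 40 (z = 8): the r=2 cylinder gives a regular 24-gon of circumradius 2 (constant along its height) (area = (24/2)·2.000²·sin(360°/24) = 12.42 mm²); the cylinder at (-1.5, 15) does not reach this height (z outside [8.5, 11.5]); the r=6 cylinder at (3, -3.5) gives a regular 24-gon of circumradius 6 (constant along its height) (area = (24/2)·6.000²·sin(360°/24) = 111.81 mm²); the cube at (6.5, 2.5) is absent (z outside [12.5, 37.5]); Taking the union: the regions partially overlap — summed areas 124.23 mm² minus the doubly-counted overlap 10.94 mm² gives 113.29 mm² — area = 113.29 mm². So its area = 113.29 mm². Layer 68 (z = 13.6): the cylinder is absent (z outside [0, 13]); the cylinder at (-1.5, 15) is not intersected at this z (z outside [8.5, 11.5]); the cylinder at (3, -3.5): section is a regular 24-gon, circumradius r=6 (area = (24/2)·6.000²·sin(360°/24) = 111.81 mm²); the cube at (6.5, 2.5) (footprint 5×23) is included at this height (area 115.00 mm²); Combining (union): the 2 present regions are separate (no shared area or edge), so areas and boundary lengths simply add and each stays a separate island — area = 226.81 mm². So its area = 226.81 mm². Layer 68 is larger (226.81 vs 113.29 mm²).

layer 68 (z = 13.6 mm)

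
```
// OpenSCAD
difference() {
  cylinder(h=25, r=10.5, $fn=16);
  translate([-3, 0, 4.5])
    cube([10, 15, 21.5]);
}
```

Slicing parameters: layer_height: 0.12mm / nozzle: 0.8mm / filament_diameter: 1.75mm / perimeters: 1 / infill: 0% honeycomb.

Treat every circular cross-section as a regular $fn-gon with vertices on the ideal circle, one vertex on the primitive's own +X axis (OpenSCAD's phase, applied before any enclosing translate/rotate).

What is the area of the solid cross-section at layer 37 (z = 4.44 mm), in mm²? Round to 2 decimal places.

At z = 4.44 mm: the cylinder: section is a regular 16-gon, circumradius r=10.5 (area = (16/2)·10.500²·sin(360°/16) = 337.53 mm²); the cube at (-3, 0) does not reach this height (z outside [4.5, 26]); Subtracting the remaining from the first: none of the subtracted shapes is present at this height, so the r=10.5 cylinder is unchanged — area = 337.53 mm². Overall, the cross-section is a single solid region. Net area = 337.53 mm².

337.53 mm²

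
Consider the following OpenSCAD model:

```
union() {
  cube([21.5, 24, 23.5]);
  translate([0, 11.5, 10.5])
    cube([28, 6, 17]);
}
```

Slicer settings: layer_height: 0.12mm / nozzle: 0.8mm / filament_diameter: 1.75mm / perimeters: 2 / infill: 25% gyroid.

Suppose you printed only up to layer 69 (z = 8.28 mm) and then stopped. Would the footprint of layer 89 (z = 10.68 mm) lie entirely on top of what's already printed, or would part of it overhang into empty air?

part overhangs

Compare the two slices. At z = 8.28: the cube (footprint 21.5×24) is included at this height (area 516.00 mm²); the cube at (0, 11.5) does not reach this height (z outside [10.5, 27.5]); Combining (union): only the 21.5×24 cube is present, so the union is just that shape — area = 516.00 mm². At z = 10.68: the 21.5×24 cube contributes its full rectangle (area 516.00 mm²); the cube at (0, 11.5) is present — its section is the full 28×6 rectangle (area 168.00 mm²); Merging all regions: the regions partially overlap — summed areas 684.00 mm² minus the doubly-counted overlap 129.00 mm² gives 555.00 mm² — area = 555.00 mm². Checking containment: at z = 10.68 the cross-section extends beyond the z = 8.28 cross-section by about 39.00 mm².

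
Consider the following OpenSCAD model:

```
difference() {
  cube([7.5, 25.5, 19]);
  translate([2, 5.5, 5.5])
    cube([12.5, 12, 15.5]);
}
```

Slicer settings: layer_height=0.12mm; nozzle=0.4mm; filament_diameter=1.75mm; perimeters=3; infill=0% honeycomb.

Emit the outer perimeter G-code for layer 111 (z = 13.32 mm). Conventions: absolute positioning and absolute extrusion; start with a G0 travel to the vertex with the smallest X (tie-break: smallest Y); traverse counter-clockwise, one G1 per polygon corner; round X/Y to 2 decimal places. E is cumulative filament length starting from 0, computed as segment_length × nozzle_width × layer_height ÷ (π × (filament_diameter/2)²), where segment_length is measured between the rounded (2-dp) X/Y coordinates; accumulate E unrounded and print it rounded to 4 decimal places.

At z = 13.32 mm: the 7.5×25.5 cube contributes its full rectangle; the cube at (2, 5.5) is present — its section is the full 12.5×12 rectangle; Taking the first minus the rest: starting from the 7.5×25.5 cube, the 12.5×12 cube at (2, 5.5) partially overlaps it — only the 66.00 mm² overlap (of its 150.00 mm²) is removed, clipping the outline — 1 connected region. The outline is a single polygon with 8 vertices. Extrusion per mm of travel: 0.4 × 0.12 / (π × 0.875²) = 0.019956. Accumulating E over each segment gives final E = 1.5366.

G0 X0.00 Y0.00 Z13.32
G1 X7.50 Y0.00 E0.1497
G1 X7.50 Y5.50 E0.2594
G1 X2.00 Y5.50 E0.3692
G1 X2.00 Y17.50 E0.6087
G1 X7.50 Y17.50 E0.7184
G1 X7.50 Y25.50 E0.8781
G1 X0.00 Y25.50 E1.0277
G1 X0.00 Y0.00 E1.5366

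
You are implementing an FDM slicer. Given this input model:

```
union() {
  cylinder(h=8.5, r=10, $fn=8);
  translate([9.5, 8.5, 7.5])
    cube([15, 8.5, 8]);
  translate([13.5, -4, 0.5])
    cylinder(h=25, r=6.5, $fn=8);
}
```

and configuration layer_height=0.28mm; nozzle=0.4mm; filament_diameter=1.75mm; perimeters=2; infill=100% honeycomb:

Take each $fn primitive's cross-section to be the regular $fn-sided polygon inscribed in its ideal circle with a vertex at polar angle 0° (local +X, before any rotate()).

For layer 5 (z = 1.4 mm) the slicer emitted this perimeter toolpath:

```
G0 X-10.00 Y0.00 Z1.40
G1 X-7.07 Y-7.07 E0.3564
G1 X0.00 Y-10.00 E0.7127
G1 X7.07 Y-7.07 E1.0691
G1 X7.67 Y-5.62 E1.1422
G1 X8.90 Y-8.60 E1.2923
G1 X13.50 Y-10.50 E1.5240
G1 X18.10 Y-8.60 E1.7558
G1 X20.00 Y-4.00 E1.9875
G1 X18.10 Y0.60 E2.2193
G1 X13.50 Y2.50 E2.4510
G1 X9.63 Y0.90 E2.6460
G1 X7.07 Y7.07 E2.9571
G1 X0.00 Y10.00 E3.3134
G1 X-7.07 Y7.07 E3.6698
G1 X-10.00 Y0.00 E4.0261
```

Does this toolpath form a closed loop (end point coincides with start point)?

yes

Start point (G0): (-10.00, 0.00). End point (last G1): the path returns to the start — closed.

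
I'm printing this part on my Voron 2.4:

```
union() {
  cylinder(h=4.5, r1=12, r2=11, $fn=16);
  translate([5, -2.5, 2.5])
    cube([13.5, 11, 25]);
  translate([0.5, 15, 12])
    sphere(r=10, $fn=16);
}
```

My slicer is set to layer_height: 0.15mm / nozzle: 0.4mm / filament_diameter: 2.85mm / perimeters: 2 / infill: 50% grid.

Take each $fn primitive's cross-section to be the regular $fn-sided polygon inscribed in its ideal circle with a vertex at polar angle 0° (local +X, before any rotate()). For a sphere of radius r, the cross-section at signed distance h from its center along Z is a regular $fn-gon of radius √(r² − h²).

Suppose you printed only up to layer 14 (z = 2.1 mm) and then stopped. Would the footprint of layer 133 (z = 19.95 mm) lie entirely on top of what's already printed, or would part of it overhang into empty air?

part overhangs

Compare the two slices. At z = 2.1: the cone: at t=0.467 of its height the radius interpolates to r₁+(r₂−r₁)t = 11.533, giving a regular 16-gon of that circumradius (area = (16/2)·11.533²·sin(360°/16) = 407.23 mm²); the cube at (5, -2.5) does not reach this height (z outside [2.5, 27.5]); the sphere at (0.5, 15): section is a regular 16-gon, circumradius = √(r²−h²) = √(10²−9.9²) = 1.411 (area = (16/2)·1.411²·sin(360°/16) = 6.09 mm²); Combining (union): the 2 present regions are separate (no shared area or edge), so areas and boundary lengths simply add and each stays a separate island — area = 413.32 mm². At z = 19.95: the cone is absent (z outside [0, 4.5]); the 13.5×11 cube at (5, -2.5) contributes its full rectangle (area 148.50 mm²); the r=10 sphere at (0.5, 15) contributes a regular 16-gon of circumradius √(10²−7.95²) = 6.066 (area = (16/2)·6.066²·sin(360°/16) = 112.65 mm²); Taking the union: the 2 present regions are separate (no shared area or edge), so areas and boundary lengths simply add and each stays a separate island — area = 261.15 mm². Checking containment: at z = 19.95 the cross-section extends beyond the z = 2.1 cross-section by about 181.85 mm².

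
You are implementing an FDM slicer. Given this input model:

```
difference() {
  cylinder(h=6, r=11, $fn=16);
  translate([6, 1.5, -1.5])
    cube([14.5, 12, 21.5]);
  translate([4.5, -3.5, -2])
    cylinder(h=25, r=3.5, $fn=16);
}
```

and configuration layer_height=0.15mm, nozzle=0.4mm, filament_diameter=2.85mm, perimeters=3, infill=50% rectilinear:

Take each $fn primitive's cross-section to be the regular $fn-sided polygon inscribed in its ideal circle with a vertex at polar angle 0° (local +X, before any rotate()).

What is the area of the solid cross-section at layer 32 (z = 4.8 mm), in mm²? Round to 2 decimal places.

309.27 mm²

At z = 4.8 mm: the r=11 cylinder contributes a regular 16-gon of circumradius 11 (area = (16/2)·11.000²·sin(360°/16) = 370.44 mm²); the cube at (6, 1.5) (footprint 14.5×12) is included at this height (area 174.00 mm²); the r=3.5 cylinder at (4.5, -3.5) gives a regular 16-gon of circumradius 3.5 (constant along its height) (area = (16/2)·3.500²·sin(360°/16) = 37.50 mm²); Subtracting the remaining from the first: starting from the r=11 cylinder (370.44 mm²), the 14.5×12 cube at (6, 1.5) partially overlaps it — only the 23.67 mm² overlap (of its 174.00 mm²) is removed, clipping the outline; the r=3.5 cylinder at (4.5, -3.5) lies wholly inside it (removes its full 37.50 mm² and its 21.85 mm outline becomes a hole wall) — area = 309.27 mm². Overall, the cross-section is one region with 1 hole. Net area = 309.27 mm².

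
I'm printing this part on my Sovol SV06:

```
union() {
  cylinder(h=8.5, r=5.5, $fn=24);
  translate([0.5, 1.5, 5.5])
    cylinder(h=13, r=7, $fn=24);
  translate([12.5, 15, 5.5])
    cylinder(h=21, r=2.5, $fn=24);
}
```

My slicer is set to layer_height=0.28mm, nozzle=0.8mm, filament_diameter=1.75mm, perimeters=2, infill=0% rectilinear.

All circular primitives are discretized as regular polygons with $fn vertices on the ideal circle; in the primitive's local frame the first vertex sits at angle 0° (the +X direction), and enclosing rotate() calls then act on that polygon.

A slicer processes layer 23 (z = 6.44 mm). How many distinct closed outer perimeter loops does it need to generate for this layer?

At z = 6.44 mm: the cylinder: section is a regular 24-gon, circumradius r=5.5; the r=7 cylinder at (0.5, 1.5) gives a regular 24-gon of circumradius 7 (constant along its height); the cylinder at (12.5, 15): section is a regular 24-gon, circumradius r=2.5; Merging all regions: the regions partially overlap (shared area 93.70 mm²), so overlapping operands fuse into one piece — 2 connected regions. The result has 2 disconnected regions.

2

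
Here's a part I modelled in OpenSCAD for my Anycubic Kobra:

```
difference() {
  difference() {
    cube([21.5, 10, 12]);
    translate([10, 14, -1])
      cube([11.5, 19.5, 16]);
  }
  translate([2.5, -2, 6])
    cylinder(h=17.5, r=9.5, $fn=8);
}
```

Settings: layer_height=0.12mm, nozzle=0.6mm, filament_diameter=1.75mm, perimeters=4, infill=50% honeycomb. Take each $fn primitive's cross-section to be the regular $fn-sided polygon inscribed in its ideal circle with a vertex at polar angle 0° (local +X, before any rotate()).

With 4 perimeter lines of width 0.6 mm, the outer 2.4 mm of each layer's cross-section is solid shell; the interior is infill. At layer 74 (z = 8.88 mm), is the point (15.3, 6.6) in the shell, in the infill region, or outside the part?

At z = 8.88 mm: the cube is present — its section is the full 21.5×10 rectangle; the cube at (10, 14) is present — its section is the full 11.5×19.5 rectangle; Subtracting the remaining from the first: starting from the 21.5×10 cube, the 11.5×19.5 cube at (10, 14) misses the remaining region (no effect) — 1 connected region; the r=9.5 cylinder at (2.5, -2) contributes a regular 8-gon of circumradius 9.5; Taking the first minus the rest: starting from the result so far, the r=9.5 cylinder at (2.5, -2) partially overlaps it — only the 63.10 mm² overlap (of its 255.27 mm²) is removed, clipping the outline — 1 connected region. Overall, the cross-section is a single solid region. The nearest boundary edge runs (0.00, 10.00)→(21.50, 10.00); distance from the point to it = 3.40 mm. The point is inside the cross-section and 3.40 mm from the nearest boundary — more than the 2.4 mm shell width (4 × 0.6), so it's in the infill interior.

infill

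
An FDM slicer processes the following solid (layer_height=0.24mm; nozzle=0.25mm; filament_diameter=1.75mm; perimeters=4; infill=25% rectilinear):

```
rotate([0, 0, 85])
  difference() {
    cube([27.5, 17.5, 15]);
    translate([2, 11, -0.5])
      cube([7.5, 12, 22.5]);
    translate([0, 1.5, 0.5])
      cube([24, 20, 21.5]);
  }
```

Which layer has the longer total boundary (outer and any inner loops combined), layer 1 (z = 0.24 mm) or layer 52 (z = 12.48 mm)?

layer 1 (z = 0.24 mm)

Layer 1 (z = 0.24): the cube (footprint 27.5×17.5) is included at this height (perimeter 90.00 mm); the 7.5×12 cube at (2, 11) contributes its full rectangle (perimeter 39.00 mm); the cube at (0, 1.5) is absent (z outside [0.5, 22]); Taking the first minus the rest: starting from the 27.5×17.5 cube, the 7.5×12 cube at (2, 11) partially overlaps it — only the 48.75 mm² overlap (of its 90.00 mm²) is removed, clipping the outline — boundary = 103.00 mm; (whole slice rotated 85° about Z — lengths, areas and connectivity unchanged). So its perimeter = 103.00 mm. Layer 52 (z = 12.48): the cube (footprint 27.5×17.5) is included at this height (perimeter 90.00 mm); the cube at (2, 11) is present — its section is the full 7.5×12 rectangle (perimeter 39.00 mm); the cube at (0, 1.5) is present — its section is the full 24×20 rectangle (perimeter 88.00 mm); Subtracting the remaining from the first: starting from the 27.5×17.5 cube, the 7.5×12 cube at (2, 11) partially overlaps it — only the 48.75 mm² overlap (of its 90.00 mm²) is removed, clipping the outline; the 24×20 cube at (0, 1.5) partially overlaps it — only the 335.25 mm² overlap (of its 480.00 mm²) is removed, clipping the outline — boundary = 90.00 mm; (rotated 85° about Z; rotation is an isometry so areas/perimeters/island counts are preserved). So its perimeter = 90.00 mm. Layer 1 is larger (103.00 vs 90.00 mm).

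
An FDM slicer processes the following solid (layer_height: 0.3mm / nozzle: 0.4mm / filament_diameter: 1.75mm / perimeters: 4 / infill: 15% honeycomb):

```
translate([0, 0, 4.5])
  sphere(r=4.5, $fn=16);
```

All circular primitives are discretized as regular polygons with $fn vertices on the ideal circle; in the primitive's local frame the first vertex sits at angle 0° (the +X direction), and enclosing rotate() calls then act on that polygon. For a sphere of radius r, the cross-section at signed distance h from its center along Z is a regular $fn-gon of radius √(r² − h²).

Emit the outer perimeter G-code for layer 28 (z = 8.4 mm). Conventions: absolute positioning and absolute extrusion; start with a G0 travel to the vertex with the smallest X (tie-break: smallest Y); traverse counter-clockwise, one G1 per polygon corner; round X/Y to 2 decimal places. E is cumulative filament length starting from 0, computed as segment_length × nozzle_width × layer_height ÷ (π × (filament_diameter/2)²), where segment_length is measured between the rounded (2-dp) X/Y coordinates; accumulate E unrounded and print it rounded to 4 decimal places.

G0 X-2.24 Y0.00 Z8.40
G1 X-2.07 Y-0.86 E0.0437
G1 X-1.59 Y-1.59 E0.0873
G1 X-0.86 Y-2.07 E0.1309
G1 X0.00 Y-2.24 E0.1746
G1 X0.86 Y-2.07 E0.2184
G1 X1.59 Y-1.59 E0.2620
G1 X2.07 Y-0.86 E0.3056
G1 X2.24 Y0.00 E0.3493
G1 X2.07 Y0.86 E0.3930
G1 X1.59 Y1.59 E0.4366
G1 X0.86 Y2.07 E0.4802
G1 X0.00 Y2.24 E0.5239
G1 X-0.86 Y2.07 E0.5677
G1 X-1.59 Y1.59 E0.6113
G1 X-2.07 Y0.86 E0.6549
G1 X-2.24 Y0.00 E0.6986

At z = 8.4 mm: the r=4.5 sphere contributes a regular 16-gon of circumradius √(4.5²−3.9²) = 2.245. The outline is a single polygon with 16 vertices. Extrusion per mm of travel: 0.4 × 0.3 / (π × 0.875²) = 0.049890. Accumulating E over each segment gives final E = 0.6986.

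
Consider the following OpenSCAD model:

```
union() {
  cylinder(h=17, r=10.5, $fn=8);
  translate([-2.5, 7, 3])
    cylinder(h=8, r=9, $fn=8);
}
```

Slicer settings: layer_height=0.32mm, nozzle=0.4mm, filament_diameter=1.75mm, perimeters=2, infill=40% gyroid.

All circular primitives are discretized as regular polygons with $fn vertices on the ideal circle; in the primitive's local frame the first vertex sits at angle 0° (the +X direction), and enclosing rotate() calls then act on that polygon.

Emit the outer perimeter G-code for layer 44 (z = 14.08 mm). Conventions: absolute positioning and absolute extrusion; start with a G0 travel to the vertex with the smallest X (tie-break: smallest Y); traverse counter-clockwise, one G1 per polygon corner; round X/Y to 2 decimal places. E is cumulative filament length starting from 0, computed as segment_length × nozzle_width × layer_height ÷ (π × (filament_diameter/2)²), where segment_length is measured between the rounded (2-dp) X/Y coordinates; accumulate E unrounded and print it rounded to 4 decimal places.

At z = 14.08 mm: the r=10.5 cylinder gives a regular 8-gon of circumradius 10.5 (constant along its height); the cylinder at (-2.5, 7) is not intersected at this z (z outside [3, 11]); Taking the union: only the r=10.5 cylinder is present, so the union is just that shape — 1 connected region. The outline is a single polygon with 8 vertices. Extrusion per mm of travel: 0.4 × 0.32 / (π × 0.875²) = 0.053216. Accumulating E over each segment gives final E = 3.4203.

G0 X-10.50 Y0.00 Z14.08
G1 X-7.42 Y-7.42 E0.4275
G1 X0.00 Y-10.50 E0.8551
G1 X7.42 Y-7.42 E1.2826
G1 X10.50 Y0.00 E1.7101
G1 X7.42 Y7.42 E2.1377
G1 X0.00 Y10.50 E2.5652
G1 X-7.42 Y7.42 E2.9927
G1 X-10.50 Y0.00 E3.4203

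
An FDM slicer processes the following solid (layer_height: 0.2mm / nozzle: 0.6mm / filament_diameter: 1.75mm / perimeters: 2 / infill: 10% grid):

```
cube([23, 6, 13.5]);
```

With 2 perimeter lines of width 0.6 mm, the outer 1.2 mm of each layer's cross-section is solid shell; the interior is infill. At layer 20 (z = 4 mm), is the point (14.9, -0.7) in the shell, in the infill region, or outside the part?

outside

At z = 4 mm: the cube (footprint 23×6) is included at this height. Overall, the cross-section is a single solid region. The nearest boundary edge runs (0.00, 0.00)→(23.00, 0.00); distance from the point to it = 0.70 mm. The point is not inside any of the regions above, so it lies outside the cross-section (0.70 mm from the nearest boundary).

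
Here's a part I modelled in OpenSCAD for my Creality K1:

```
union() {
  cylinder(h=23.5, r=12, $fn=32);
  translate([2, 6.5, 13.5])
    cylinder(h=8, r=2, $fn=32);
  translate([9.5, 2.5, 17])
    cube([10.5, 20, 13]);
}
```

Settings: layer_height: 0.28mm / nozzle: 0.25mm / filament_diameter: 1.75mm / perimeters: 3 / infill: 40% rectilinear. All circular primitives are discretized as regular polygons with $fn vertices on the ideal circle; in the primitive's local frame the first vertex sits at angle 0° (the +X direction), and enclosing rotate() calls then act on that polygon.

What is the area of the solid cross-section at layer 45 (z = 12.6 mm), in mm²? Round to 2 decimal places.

449.49 mm²

At z = 12.6 mm: the r=12 cylinder gives a regular 32-gon of circumradius 12 (constant along its height) (area = (32/2)·12.000²·sin(360°/32) = 449.49 mm²); the cylinder at (2, 6.5) is not intersected at this z (z outside [13.5, 21.5]); the cube at (9.5, 2.5) is not intersected at this z (z outside [17, 30]); Merging all regions: only the r=12 cylinder is present, so the union is just that shape — area = 449.49 mm². Overall, the cross-section is a single solid region. Net area = 449.49 mm².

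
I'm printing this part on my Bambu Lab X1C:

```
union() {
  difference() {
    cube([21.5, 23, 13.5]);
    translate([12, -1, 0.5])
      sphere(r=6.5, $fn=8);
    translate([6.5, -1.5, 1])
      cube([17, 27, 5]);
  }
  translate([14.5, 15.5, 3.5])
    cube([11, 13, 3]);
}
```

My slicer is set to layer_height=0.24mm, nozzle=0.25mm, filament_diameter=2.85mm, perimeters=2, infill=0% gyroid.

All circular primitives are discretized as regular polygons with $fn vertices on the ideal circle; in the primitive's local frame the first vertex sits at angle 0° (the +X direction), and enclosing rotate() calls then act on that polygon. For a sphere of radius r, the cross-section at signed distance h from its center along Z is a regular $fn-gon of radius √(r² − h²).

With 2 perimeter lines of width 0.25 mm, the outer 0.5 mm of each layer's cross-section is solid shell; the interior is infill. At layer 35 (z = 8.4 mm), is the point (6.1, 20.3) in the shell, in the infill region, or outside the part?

infill

At z = 8.4 mm: the cube is present — its section is the full 21.5×23 rectangle; the sphere at (12, -1) does not reach this height (|z−center|=7.900 > r=6.5); the cube at (6.5, -1.5) is not intersected at this z (z outside [1, 6]); Subtracting the remaining from the first: none of the subtracted shapes is present at this height, so the 21.5×23 cube is unchanged — 1 connected region; the cube at (14.5, 15.5) is absent (z outside [3.5, 6.5]); Combining (union): only the result so far is present, so the union is just that shape — 1 connected region. Overall, the cross-section is a single solid region. The nearest boundary edge runs (21.50, 23.00)→(0.00, 23.00); distance from the point to it = 2.70 mm. The point is inside the cross-section and 2.70 mm from the nearest boundary — more than the 0.5 mm shell width (2 × 0.25), so it's in the infill interior.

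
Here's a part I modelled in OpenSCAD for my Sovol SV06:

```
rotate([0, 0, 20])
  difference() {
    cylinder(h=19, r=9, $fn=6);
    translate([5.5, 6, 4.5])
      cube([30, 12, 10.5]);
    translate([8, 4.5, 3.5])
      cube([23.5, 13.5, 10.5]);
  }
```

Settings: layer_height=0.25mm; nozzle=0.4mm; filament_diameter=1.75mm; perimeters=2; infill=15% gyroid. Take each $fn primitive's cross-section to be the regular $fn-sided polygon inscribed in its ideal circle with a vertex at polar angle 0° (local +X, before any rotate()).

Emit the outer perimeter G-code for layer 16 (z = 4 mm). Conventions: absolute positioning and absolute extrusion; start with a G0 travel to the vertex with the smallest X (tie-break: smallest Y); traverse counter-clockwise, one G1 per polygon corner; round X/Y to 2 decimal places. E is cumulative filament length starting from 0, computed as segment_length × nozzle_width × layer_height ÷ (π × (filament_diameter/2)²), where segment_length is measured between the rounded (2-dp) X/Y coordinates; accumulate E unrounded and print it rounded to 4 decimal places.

At z = 4 mm: the r=9 cylinder contributes a regular 6-gon of circumradius 9; the cube at (5.5, 6) is absent (z outside [4.5, 15]); the cube at (8, 4.5) is present — its section is the full 23.5×13.5 rectangle; After the difference (first − rest): starting from the r=9 cylinder, the 23.5×13.5 cube at (8, 4.5) misses the remaining region (no effect) — 1 connected region; (whole slice rotated 20° about Z — lengths, areas and connectivity unchanged). The outline is a single polygon with 6 vertices. Extrusion per mm of travel: 0.4 × 0.25 / (π × 0.875²) = 0.041575. Accumulating E over each segment gives final E = 2.2450.

G0 X-8.46 Y-3.08 Z4.00
G1 X-1.56 Y-8.86 E0.3742
G1 X6.89 Y-5.79 E0.7480
G1 X8.46 Y3.08 E1.1225
G1 X1.56 Y8.86 E1.4967
G1 X-6.89 Y5.79 E1.8705
G1 X-8.46 Y-3.08 E2.2450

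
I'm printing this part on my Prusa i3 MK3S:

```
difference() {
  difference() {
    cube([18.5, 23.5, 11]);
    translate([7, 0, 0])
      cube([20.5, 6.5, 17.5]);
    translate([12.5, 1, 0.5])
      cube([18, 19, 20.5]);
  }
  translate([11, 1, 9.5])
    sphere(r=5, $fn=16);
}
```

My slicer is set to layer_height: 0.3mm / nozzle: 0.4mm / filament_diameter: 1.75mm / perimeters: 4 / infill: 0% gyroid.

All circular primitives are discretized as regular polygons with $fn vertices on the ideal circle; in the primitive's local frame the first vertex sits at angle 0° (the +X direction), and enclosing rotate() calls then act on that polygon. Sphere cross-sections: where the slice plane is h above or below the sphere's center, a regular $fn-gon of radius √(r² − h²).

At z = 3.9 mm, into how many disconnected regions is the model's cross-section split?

At z = 3.9 mm: the cube is present — its section is the full 18.5×23.5 rectangle; the cube at (7, 0) (footprint 20.5×6.5) is included at this height; the 18×19 cube at (12.5, 1) contributes its full rectangle; Taking the first minus the rest: starting from the 18.5×23.5 cube, the 20.5×6.5 cube at (7, 0) partially overlaps it — only the 74.75 mm² overlap (of its 133.25 mm²) is removed, clipping the outline; the 18×19 cube at (12.5, 1) partially overlaps it — only the 81.00 mm² overlap (of its 342.00 mm²) is removed, clipping the outline — 1 connected region; the sphere at (11, 1) is absent (|z−center|=5.600 > r=5); Taking the first minus the rest: none of the subtracted shapes is present at this height, so the result so far is unchanged — 1 connected region. The result has 1 disconnected region.

1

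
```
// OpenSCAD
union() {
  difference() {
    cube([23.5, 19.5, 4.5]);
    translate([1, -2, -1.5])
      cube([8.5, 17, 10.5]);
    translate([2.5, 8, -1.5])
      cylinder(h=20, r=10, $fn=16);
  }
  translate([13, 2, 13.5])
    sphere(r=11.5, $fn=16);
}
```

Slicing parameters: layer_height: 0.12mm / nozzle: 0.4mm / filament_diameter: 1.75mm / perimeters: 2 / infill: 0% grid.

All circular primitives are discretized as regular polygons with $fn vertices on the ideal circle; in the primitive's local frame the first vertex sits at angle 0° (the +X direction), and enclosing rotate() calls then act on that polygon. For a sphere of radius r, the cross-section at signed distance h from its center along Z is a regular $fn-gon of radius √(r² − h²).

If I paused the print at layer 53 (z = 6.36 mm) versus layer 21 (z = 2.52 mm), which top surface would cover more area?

layer 21 (z = 2.52 mm)

Layer 53 (z = 6.36): the cube is absent (z outside [0, 4.5]); the cube at (1, -2) (footprint 8.5×17) is included at this height (area 144.50 mm²); the r=10 cylinder at (2.5, 8) gives a regular 16-gon of circumradius 10 (constant along its height) (area = (16/2)·10.000²·sin(360°/16) = 306.15 mm²); Taking the first minus the rest: the first operand is absent here, so nothing remains; the sphere at (13, 2): section is a regular 16-gon, circumradius = √(r²−h²) = √(11.5²−7.14²) = 9.015 (area = (16/2)·9.015²·sin(360°/16) = 248.81 mm²); Taking the union: only the r=11.5 sphere at (13, 2) is present, so the union is just that shape — area = 248.81 mm². So its area = 248.81 mm². Layer 21 (z = 2.52): the cube is present — its section is the full 23.5×19.5 rectangle (area 458.25 mm²); the cube at (1, -2) is present — its section is the full 8.5×17 rectangle (area 144.50 mm²); the cylinder at (2.5, 8): section is a regular 16-gon, circumradius r=10 (area = (16/2)·10.000²·sin(360°/16) = 306.15 mm²); Subtracting the remaining from the first: starting from the 23.5×19.5 cube (458.25 mm²), the 8.5×17 cube at (1, -2) partially overlaps it — only the 127.50 mm² overlap (of its 144.50 mm²) is removed, clipping the outline; the r=10 cylinder at (2.5, 8) partially overlaps it — only the 63.19 mm² overlap (of its 306.15 mm²) is removed, clipping the outline — area = 267.56 mm²; the r=11.5 sphere at (13, 2) slices to a regular 16-gon of circumradius 3.419 (√(r²−h²) with h=10.98 from center) (area = (16/2)·3.419²·sin(360°/16) = 35.79 mm²); Merging all regions: the regions partially overlap — summed areas 303.35 mm² minus the doubly-counted overlap 26.94 mm² gives 276.41 mm² — area = 276.41 mm². So its area = 276.41 mm². Layer 21 is larger (276.41 vs 248.81 mm²).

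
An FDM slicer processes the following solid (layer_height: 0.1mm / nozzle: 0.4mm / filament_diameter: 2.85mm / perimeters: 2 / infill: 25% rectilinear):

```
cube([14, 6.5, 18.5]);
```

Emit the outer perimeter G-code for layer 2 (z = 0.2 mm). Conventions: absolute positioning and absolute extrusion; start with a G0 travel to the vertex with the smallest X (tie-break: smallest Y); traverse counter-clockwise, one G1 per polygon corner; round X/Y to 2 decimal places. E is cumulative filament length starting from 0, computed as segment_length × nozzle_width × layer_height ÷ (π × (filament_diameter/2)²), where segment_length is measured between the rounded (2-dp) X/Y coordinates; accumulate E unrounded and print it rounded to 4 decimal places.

G0 X0.00 Y0.00 Z0.20
G1 X14.00 Y0.00 E0.0878
G1 X14.00 Y6.50 E0.1285
G1 X0.00 Y6.50 E0.2163
G1 X0.00 Y0.00 E0.2571

At z = 0.2 mm: the 14×6.5 cube contributes its full rectangle. The outline is a single polygon with 4 vertices. Extrusion per mm of travel: 0.4 × 0.1 / (π × 1.425²) = 0.006270. Accumulating E over each segment gives final E = 0.2571.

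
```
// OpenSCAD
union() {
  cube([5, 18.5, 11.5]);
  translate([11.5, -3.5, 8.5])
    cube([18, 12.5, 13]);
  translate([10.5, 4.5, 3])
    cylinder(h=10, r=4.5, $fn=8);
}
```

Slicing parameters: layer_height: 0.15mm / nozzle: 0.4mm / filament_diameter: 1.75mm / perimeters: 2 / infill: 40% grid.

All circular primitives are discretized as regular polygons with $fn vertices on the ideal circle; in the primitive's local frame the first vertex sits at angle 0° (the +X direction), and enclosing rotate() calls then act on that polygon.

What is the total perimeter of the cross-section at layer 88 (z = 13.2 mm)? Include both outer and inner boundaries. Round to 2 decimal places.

61.00 mm

At z = 13.2 mm: the cube is not intersected at this z (z outside [0, 11.5]); the 18×12.5 cube at (11.5, -3.5) contributes its full rectangle (perimeter 61.00 mm); the cylinder at (10.5, 4.5) is absent (z outside [3, 13]); Merging all regions: only the 18×12.5 cube at (11.5, -3.5) is present, so the union is just that shape — boundary = 61.00 mm. Overall, the cross-section is a single solid region. Total boundary length (outer) = 61.00 mm.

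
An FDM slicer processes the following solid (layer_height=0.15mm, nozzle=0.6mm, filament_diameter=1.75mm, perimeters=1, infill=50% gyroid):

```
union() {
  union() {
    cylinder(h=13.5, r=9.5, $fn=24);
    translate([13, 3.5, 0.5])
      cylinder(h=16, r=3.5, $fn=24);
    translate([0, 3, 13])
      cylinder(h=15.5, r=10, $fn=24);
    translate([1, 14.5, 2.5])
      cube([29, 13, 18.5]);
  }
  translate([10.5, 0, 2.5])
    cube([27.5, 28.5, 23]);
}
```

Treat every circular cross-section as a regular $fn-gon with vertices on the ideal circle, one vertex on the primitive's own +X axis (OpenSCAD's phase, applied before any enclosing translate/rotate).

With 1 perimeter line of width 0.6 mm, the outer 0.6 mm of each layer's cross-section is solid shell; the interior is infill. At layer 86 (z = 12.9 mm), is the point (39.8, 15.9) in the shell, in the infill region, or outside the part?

At z = 12.9 mm: the cylinder: section is a regular 24-gon, circumradius r=9.5; the cylinder at (13, 3.5): section is a regular 24-gon, circumradius r=3.5; the cylinder at (0, 3) does not reach this height (z outside [13, 28.5]); the cube at (1, 14.5) (footprint 29×13) is included at this height; Merging all regions: the 3 present regions are separate (no shared area or edge), so areas and boundary lengths simply add and each stays a separate island — 3 connected regions; the 27.5×28.5 cube at (10.5, 0) contributes its full rectangle; Combining (union): the regions partially overlap (shared area 288.28 mm²), so overlapping operands fuse into one piece — 2 connected regions. Overall, the cross-section has 2 separate islands. The nearest boundary edge runs (38.00, 28.50)→(38.00, 0.00); distance from the point to it = 1.80 mm. The point is not inside any of the regions above, so it lies outside the cross-section (1.80 mm from the nearest boundary).

outside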